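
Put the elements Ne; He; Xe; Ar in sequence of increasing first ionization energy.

Xe < Ar < Ne < He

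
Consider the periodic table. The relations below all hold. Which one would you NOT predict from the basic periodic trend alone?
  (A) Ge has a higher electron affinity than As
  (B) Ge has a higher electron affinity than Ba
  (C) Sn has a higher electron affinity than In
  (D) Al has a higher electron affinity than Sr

The general trend: electron affinity increases across a period and decreases down a group.
(A) Ge (period 4, group 14) vs As (period 4, group 15): the stated order contradicts the simple trend.
(B) Ge (period 4, group 14) vs Ba (period 6, group 2): the stated order agrees with the simple trend.
(C) Sn (period 5, group 14) vs In (period 5, group 13): the stated order agrees with the simple trend.
(D) Al (period 3, group 13) vs Sr (period 5, group 2): the stated order agrees with the simple trend.
The exception is (A): adding an electron to As's half-filled 4p³ is unfavourable, so Ge (4p²) has the more exothermic EA.

(A)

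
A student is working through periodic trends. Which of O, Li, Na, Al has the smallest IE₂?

Consider each +1 ion: O⁺ still has 5 valence electrons; Li⁺ is the bare [He] core; Na⁺ is the bare [Ne] core; Al⁺ still has 2 valence electrons.
Core electrons are held far more tightly than valence electrons, so Na and Li top the IE_2 order.
Valence configurations: O⁺ [He]2s²2p³, Al⁺ [Ne]3s².
Tabulated IE_2 (kJ/mol): O 3388, Li 7298, Na 4562, Al 1817.
So the second ionization energies run Al < O < Na < Li.

Al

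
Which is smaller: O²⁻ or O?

O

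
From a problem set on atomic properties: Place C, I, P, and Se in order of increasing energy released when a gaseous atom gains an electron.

P < C < Se < I

C is in period 2, group 14; P is in period 3, group 15; Se is in period 4, group 16; I is in period 5, group 17.
Atoms with high Z_eff and room in the valence shell (especially the halogens) have the most exothermic electron affinities.
A diagonal step moves right (one effect) and down (the opposite effect) at once.
C > P: period and group pull opposite ways; the down-group shift dominates (122 vs 72 kJ/mol).
Se > C: the two effects oppose for this pair; the across-period effect wins (195 vs 122 kJ/mol).
I > Se: period and group pull opposite ways; the across-period shift dominates (295 vs 195 kJ/mol).
Tabulated electron affinity (kJ/mol): C 122, P 72, Se 195, I 295.
So from lowest to highest: P < C < Se < I.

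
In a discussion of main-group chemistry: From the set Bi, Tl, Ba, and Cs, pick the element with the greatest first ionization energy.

Cs is in period 6, group 1; Ba is in period 6, group 2; Tl is in period 6, group 13; Bi is in period 6, group 15.
Across a period the outer electron is held more tightly (higher IE₁); down a group it sits in a higher shell, more shielded, and comes off more easily.
All lie in period 6, so first ionization energy increases left to right.
The greatest first ionization energy among these belongs to Bi.

Bi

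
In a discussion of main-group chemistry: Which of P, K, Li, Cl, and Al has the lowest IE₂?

The second ionization energy removes an electron from the +1 ion. For each element: P⁺ still has 4 valence electrons; K⁺ is the bare [Ar] core; Li⁺ is the bare [He] core; Cl⁺ still has 6 valence electrons; Al⁺ still has 2 valence electrons.
Core electrons are held far more tightly than valence electrons, so K and Li top the IE_2 order.
Valence configurations: P⁺ [Ne]3s²3p², Cl⁺ [Ne]3s²3p⁴, Al⁺ [Ne]3s².
Approximate IE_2 values (kJ/mol): P 1907, K 3052, Li 7298, Cl 2298, Al 1817.
So the second ionization energies run Al < P < Cl < K < Li.

Al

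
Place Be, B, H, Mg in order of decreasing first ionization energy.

H, Be, B, Mg

Removing the outermost electron gets harder across a period and easier down a group.
These span different periods and groups, so the two trends combine.
B > Mg: relative to Mg, both the across-period and down-group shifts push B's first ionization energy up.
Be > B: this pair runs against the simple trend — see the exception note.
H > Be: the two effects oppose for this pair; the down-group effect wins (1312 vs 900 kJ/mol).
Note the exception: Be has a higher first ionization energy than B, contrary to the simple trend — removing B's lone 2p electron is easier than breaking Be's filled 2s².
Tabulated first ionization energy (kJ/mol): H 1312, Be 900, B 801, Mg 738.
So from highest to lowest: H > Be > B > Mg.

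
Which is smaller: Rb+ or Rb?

Forming Rb+ removes 1 electron from Rb. Fewer electrons for the same nuclear charge means less shielding and a higher Z_eff on the remaining electrons, and for main-group metals the entire outer shell is lost.
A cation is smaller than its parent atom: Rb+ < Rb.

Rb+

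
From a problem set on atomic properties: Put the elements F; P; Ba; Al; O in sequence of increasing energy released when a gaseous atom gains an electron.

Ba, Al, P, O, F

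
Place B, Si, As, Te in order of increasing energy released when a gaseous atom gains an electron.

B < As < Si < Te

B is in period 2, group 13; Si is in period 3, group 14; As is in period 4, group 15; Te is in period 5, group 16.
Adding an electron releases more energy for atoms nearer the top right (short of the noble gases).
These sit on a diagonal, where the across-period and down-group effects partly cancel.
As > B: period and group pull opposite ways; the across-period shift dominates (78 vs 27 kJ/mol).
Si > As: the two effects oppose for this pair; the down-group effect wins (134 vs 78 kJ/mol).
Te > Si: the two effects oppose for this pair; the across-period effect wins (190 vs 134 kJ/mol).
Approximate values (kJ/mol): B 27, Si 134, As 78, Te 190.
So from lowest to highest: B < As < Si < Te.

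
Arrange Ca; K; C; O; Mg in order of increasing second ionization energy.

Ca, Mg, C, K, O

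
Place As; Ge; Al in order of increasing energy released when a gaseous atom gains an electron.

Al, As, Ge

Al is in period 3, group 13; Ge is in period 4, group 14; As is in period 4, group 15.
Atoms with high Z_eff and room in the valence shell (especially the halogens) have the most exothermic electron affinities.
These span different periods and groups, so the two trends combine.
As > Al: period and group pull opposite ways; the across-period shift dominates (78 vs 42 kJ/mol).
Ge > As: this pair runs against the simple trend — see the exception note.
Note the exception: Ge has a higher electron affinity than As, contrary to the simple trend — adding an electron to As's half-filled 4p³ is unfavourable, so Ge (4p²) has the more exothermic EA.
For reference (kJ/mol): Al 42, Ge 119, As 78.
So from lowest to highest: Al < As < Ge.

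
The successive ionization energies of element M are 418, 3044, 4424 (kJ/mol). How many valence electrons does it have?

Look for the largest jump between consecutive ionization energies: IE2/IE1 ≈ 7.3, far larger than any earlier ratio.
That jump marks the point where a core electron is being removed. So the atom has 1 valence electron.

1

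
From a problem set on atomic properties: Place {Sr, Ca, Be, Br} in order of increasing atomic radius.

Be < Br < Ca < Sr

Atomic radius shrinks across a period as nuclear charge pulls the same shell inward, and grows down a group as new shells are added.
Here both period and group differ, so the two effects have to be weighed against each other.
Br > Be: the two effects oppose for this pair; the down-group effect wins (114 vs 102 pm).
Ca > Br: Ca lies to the left of Br in period 4, so the across-period effect alone puts Ca larger.
Sr > Ca: they share group 2; the group trend gives Sr the larger value.
Approximate values (pm): Be 102, Ca 171, Br 114, Sr 185.
So from smallest to largest: Be < Br < Ca < Sr.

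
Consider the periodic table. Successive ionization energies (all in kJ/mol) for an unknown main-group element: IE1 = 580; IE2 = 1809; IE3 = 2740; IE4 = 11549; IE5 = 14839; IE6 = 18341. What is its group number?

Group 13

Look for the largest jump between consecutive ionization energies: IE4/IE3 ≈ 4.2, far larger than any earlier ratio.
That jump marks the point where a core electron is being removed. So the atom has 3 valence electrons.
A main-group element with 3 valence electrons is in group 13.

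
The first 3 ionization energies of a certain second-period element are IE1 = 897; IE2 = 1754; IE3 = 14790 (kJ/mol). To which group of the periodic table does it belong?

Look for the largest jump between consecutive ionization energies: IE3/IE2 ≈ 8.4, far larger than any earlier ratio.
That jump marks the point where a core electron is being removed. So the atom has 2 valence electrons.
A main-group element with 2 valence electrons is in group 2.

Group 2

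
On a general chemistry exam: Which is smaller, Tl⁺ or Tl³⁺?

Both ions have Z = 81 protons, but Tl³⁺ has lost more electrons, so its remaining electrons feel a larger effective nuclear charge per electron and are pulled in more tightly.
Higher positive charge → smaller ion, so Tl⁺ > Tl³⁺.

Tl³⁺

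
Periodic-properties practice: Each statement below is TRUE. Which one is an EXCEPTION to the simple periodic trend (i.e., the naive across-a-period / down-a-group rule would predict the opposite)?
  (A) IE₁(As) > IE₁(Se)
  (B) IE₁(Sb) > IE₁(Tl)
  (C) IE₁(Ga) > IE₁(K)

The general trend: first ionisation energy increases across a period and decreases down a group.
(A) As (period 4, group 15) vs Se (period 4, group 16): the stated order contradicts the simple trend.
(B) Sb (period 5, group 15) vs Tl (period 6, group 13): the stated order agrees with the simple trend.
(C) Ga (period 4, group 13) vs K (period 4, group 1): the stated order agrees with the simple trend.
The exception is (A): Se (4p⁴) ionizes more easily than half-filled As (4p³).

(A)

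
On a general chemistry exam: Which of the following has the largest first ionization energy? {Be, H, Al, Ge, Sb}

H is in period 1, group 1; Be is in period 2, group 2; Al is in period 3, group 13; Ge is in period 4, group 14; Sb is in period 5, group 15.
Across a period the outer electron is held more tightly (higher IE₁); down a group it sits in a higher shell, more shielded, and comes off more easily.
A diagonal step moves right (one effect) and down (the opposite effect) at once.
Ge > Al: period and group pull opposite ways; the across-period shift dominates (762 vs 578 kJ/mol).
Sb > Ge: period and group pull opposite ways; the across-period shift dominates (831 vs 762 kJ/mol).
Be > Sb: the two effects oppose for this pair; the down-group effect wins (900 vs 831 kJ/mol).
H > Be: period and group pull opposite ways; the down-group shift dominates (1312 vs 900 kJ/mol).
For reference (kJ/mol): H 1312, Be 900, Al 578, Ge 762, Sb 831.
The largest first ionization energy among these belongs to H.

H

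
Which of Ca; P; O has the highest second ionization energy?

O

IE_2 is the cost of taking one more electron from the +1 cation: Ca⁺ still has 1 valence electron; P⁺ still has 4 valence electrons; O⁺ still has 5 valence electrons.
All are still removing valence electrons, so compare the +1 ions as you would atoms: IE_2 generally rises across a period (higher Z_eff) and falls down a group (larger shell), subject to the usual subshell exceptions.
Valence configurations: Ca⁺ [Ar]4s¹, P⁺ [Ne]3s²3p², O⁺ [He]2s²2p³.
Approximate IE_2 values (kJ/mol): Ca 1145, P 1907, O 3388.
Overall IE_2 order: Ca < P < O.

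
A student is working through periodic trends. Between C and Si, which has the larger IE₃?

The third ionization energy removes an electron from the +2 ion. For each element: C²⁺ still has 2 valence electrons; Si²⁺ still has 2 valence electrons.
All are still removing valence electrons, so compare the +2 ions as you would atoms: IE_3 generally rises across a period (higher Z_eff) and falls down a group (larger shell), subject to the usual subshell exceptions.
Valence configurations: C²⁺ [He]2s², Si²⁺ [Ne]3s².
Tabulated IE_3 (kJ/mol): C 4620, Si 3232.
So the third ionization energies run Si < C.

C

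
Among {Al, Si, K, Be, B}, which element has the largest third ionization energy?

After 2 electrons have been removed, what remains? Al²⁺ still has 1 valence electron; Si²⁺ still has 2 valence electrons; K²⁺ is already 1 electron into the core; Be²⁺ is the bare [He] core; B²⁺ still has 1 valence electron.
Core electrons are held far more tightly than valence electrons, so K and Be top the IE_3 order.
Valence configurations: Al²⁺ [Ne]3s¹, Si²⁺ [Ne]3s², B²⁺ [He]2s¹.
Approximate IE_3 values (kJ/mol): Al 2745, Si 3232, K 4420, Be 14849, B 3660.
Putting it together, IE_3: Al < Si < B < K < Be.

Be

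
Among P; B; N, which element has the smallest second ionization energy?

The second ionization energy removes an electron from the +1 ion. For each element: P⁺ still has 4 valence electrons; B⁺ still has 2 valence electrons; N⁺ still has 4 valence electrons.
All are still removing valence electrons, so compare the +1 ions as you would atoms: IE_2 generally rises across a period (higher Z_eff) and falls down a group (larger shell), subject to the usual subshell exceptions.
Valence configurations: P⁺ [Ne]3s²3p², B⁺ [He]2s², N⁺ [He]2s²2p².
The numbers (kJ/mol): P 1907, B 2427, N 2856.
Hence IE_2: P < B < N.

P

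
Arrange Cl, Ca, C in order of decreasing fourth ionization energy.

Ca > C > Cl

The fourth ionization energy removes an electron from the +3 ion. For each element: Cl³⁺ still has 4 valence electrons; Ca³⁺ is already 1 electron into the core; C³⁺ still has 1 valence electron.
Core electrons are held far more tightly than valence electrons, so Ca tops the IE_4 order.
Valence configurations: Cl³⁺ [Ne]3s²3p², C³⁺ [He]2s¹.
Tabulated IE_4 (kJ/mol): Cl 5159, Ca 6491, C 6223.
Putting it together, IE_4: Cl < C < Ca.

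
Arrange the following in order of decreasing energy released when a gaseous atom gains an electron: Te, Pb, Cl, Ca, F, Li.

Cl > F > Te > Li > Pb > Ca

Li is in period 2, group 1; F is in period 2, group 17; Cl is in period 3, group 17; Ca is in period 4, group 2; Te is in period 5, group 16; Pb is in period 6, group 14.
Atoms with high Z_eff and room in the valence shell (especially the halogens) have the most exothermic electron affinities.
Neither a single period nor a single group — weigh both effects.
Pb > Ca: period and group pull opposite ways; the across-period shift dominates (35 vs 2 kJ/mol).
Li > Pb: period and group pull opposite ways; the down-group shift dominates (60 vs 35 kJ/mol).
Te > Li: the two effects oppose for this pair; the across-period effect wins (190 vs 60 kJ/mol).
F > Te: relative to Te, both the across-period and down-group shifts push F's electron affinity up.
Cl > F: this pair runs against the simple trend — see the exception note.
Note the exception: Cl has a higher electron affinity than F, contrary to the simple trend — F's small 2p subshell makes the incoming electron feel strong e⁻–e⁻ repulsion, so Cl actually releases more energy on gaining an electron.
Tabulated electron affinity (kJ/mol): Li 60, F 328, Cl 349, Ca 2, Te 190, Pb 35.
So from highest to lowest: Cl > F > Te > Li > Pb > Ca.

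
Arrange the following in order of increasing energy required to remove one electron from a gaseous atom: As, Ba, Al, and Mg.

Ba, Al, Mg, As

Mg is in period 3, group 2; Al is in period 3, group 13; As is in period 4, group 15; Ba is in period 6, group 2.
IE₁ increases left→right with effective nuclear charge and decreases top→bottom as the valence shell moves farther out.
Neither a single period nor a single group — weigh both effects.
Al > Ba: both effects reinforce here, so Al is clearly the higher of the two.
Mg > Al: this pair runs against the simple trend — see the exception note.
As > Mg: period and group pull opposite ways; the across-period shift dominates (947 vs 738 kJ/mol).
Note the exception: Mg has a higher first ionization energy than Al, contrary to the simple trend — Al's single 3p electron is easier to remove than one from Mg's filled 3s².
For reference (kJ/mol): Mg 738, Al 578, As 947, Ba 503.
So from lowest to highest: Ba < Al < Mg < As.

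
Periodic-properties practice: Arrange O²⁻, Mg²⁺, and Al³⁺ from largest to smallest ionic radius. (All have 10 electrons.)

All of these have 10 electrons, so size is governed by nuclear charge alone: the more protons, the stronger the pull on the same electron cloud, and the smaller the ion.
Nuclear charges: Al³⁺ (Z=13), Mg²⁺ (Z=12), O²⁻ (Z=8).
Largest to smallest: O²⁻ > Mg²⁺ > Al³⁺.

O²⁻ > Mg²⁺ > Al³⁺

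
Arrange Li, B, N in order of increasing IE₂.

B < N < Li

IE_2 is the cost of taking one more electron from the +1 cation: Li⁺ is the bare [He] core; B⁺ still has 2 valence electrons; N⁺ still has 4 valence electrons.
Breaking into a closed-shell core is much more expensive than removing a leftover valence electron — Li has the largest IE_2 here.
Valence configurations: B⁺ [He]2s², N⁺ [He]2s²2p².
Tabulated IE_2 (kJ/mol): Li 7298, B 2427, N 2856.
Putting it together, IE_2: B < N < Li.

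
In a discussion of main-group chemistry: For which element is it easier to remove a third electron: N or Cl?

Consider each +2 ion: N²⁺ still has 3 valence electrons; Cl²⁺ still has 5 valence electrons.
All are still removing valence electrons, so compare the +2 ions as you would atoms: IE_3 generally rises across a period (higher Z_eff) and falls down a group (larger shell), subject to the usual subshell exceptions.
Valence configurations: N²⁺ [He]2s²2p¹, Cl²⁺ [Ne]3s²3p³.
Approximate IE_3 values (kJ/mol): N 4578, Cl 3822.
Hence IE_3: Cl < N.

Cl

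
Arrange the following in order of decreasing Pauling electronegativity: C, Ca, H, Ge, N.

N > C > H > Ge > Ca

H is in period 1, group 1; C is in period 2, group 14; N is in period 2, group 15; Ca is in period 4, group 2; Ge is in period 4, group 14.
EN rises left→right (higher Z_eff, smaller atoms) and falls top→bottom (larger, more shielded atoms).
These span different periods and groups, so the two trends combine.
Ge > Ca: both are in period 4; the period trend gives Ge the larger value.
H > Ge: period and group pull opposite ways; the down-group shift dominates (2.20 vs 2.01).
C > H: period and group pull opposite ways; the across-period shift dominates (2.55 vs 2.20).
N > C: both are in period 2; the period trend gives N the larger value.
For reference (Pauling): H 2.20, C 2.55, N 3.04, Ca 1.00, Ge 2.01.
So from highest to lowest: N > C > H > Ge > Ca.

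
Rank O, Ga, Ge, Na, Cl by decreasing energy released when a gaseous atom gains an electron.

Cl > O > Ge > Na > Ga

O is in period 2, group 16; Na is in period 3, group 1; Cl is in period 3, group 17; Ga is in period 4, group 13; Ge is in period 4, group 14.
EA tends to increase across a period and decrease down a group, though the pattern is less regular than for IE or radius.
These span different periods and groups, so the two trends combine.
Na > Ga: period and group pull opposite ways; the down-group shift dominates (53 vs 29 kJ/mol).
Ge > Na: the two effects oppose for this pair; the across-period effect wins (119 vs 53 kJ/mol).
O > Ge: both effects reinforce here, so O is clearly the higher of the two.
Cl > O: the two effects oppose for this pair; the across-period effect wins (349 vs 141 kJ/mol).
Tabulated electron affinity (kJ/mol): O 141, Na 53, Cl 349, Ga 29, Ge 119.
So from highest to lowest: Cl > O > Ge > Na > Ga.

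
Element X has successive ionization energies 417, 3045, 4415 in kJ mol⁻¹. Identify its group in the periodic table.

Look for the largest jump between consecutive ionization energies: IE2/IE1 ≈ 7.3, far larger than any earlier ratio.
That jump marks the point where a core electron is being removed. So the atom has 1 valence electron.
A main-group element with 1 valence electron is in group 1.

Group 1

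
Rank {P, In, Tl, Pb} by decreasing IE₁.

P, Pb, Tl, In

P is in period 3, group 15; In is in period 5, group 13; Tl is in period 6, group 13; Pb is in period 6, group 14.
Across a period the outer electron is held more tightly (higher IE₁); down a group it sits in a higher shell, more shielded, and comes off more easily.
Neither a single period nor a single group — weigh both effects.
Tl > In: this pair runs against the simple trend — see the exception note.
Pb > Tl: both are in period 6; the period trend gives Pb the larger value.
P > Pb: both effects reinforce here, so P is clearly the higher of the two.
Note the exception: Tl has a higher first ionization energy than In, contrary to the simple trend — relativistic 6s stabilisation and poor 4f/5d shielding distort the trend for the heavy p-block elements.
Tabulated first ionization energy (kJ/mol): P 1012, In 558, Tl 589, Pb 716.
So from highest to lowest: P > Pb > Tl > In.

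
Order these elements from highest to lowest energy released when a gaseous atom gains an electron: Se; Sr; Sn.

Se > Sn > Sr

Se is in period 4, group 16; Sr is in period 5, group 2; Sn is in period 5, group 14.
EA tends to increase across a period and decrease down a group, though the pattern is less regular than for IE or radius.
These span different periods and groups, so the two trends combine.
Sn > Sr: both are in period 5; the period trend gives Sn the larger value.
Se > Sn: both effects reinforce here, so Se is clearly the higher of the two.
Approximate values (kJ/mol): Se 195, Sr 5, Sn 107.
So from highest to lowest: Se > Sn > Sr.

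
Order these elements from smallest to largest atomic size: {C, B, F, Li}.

Li is in period 2, group 1; B is in period 2, group 13; C is in period 2, group 14; F is in period 2, group 17.
Atomic radius shrinks across a period as nuclear charge pulls the same shell inward, and grows down a group as new shells are added.
All lie in period 2, so atomic radius increases right to left.
So from smallest to largest: F < C < B < Li.

F < C < B < Li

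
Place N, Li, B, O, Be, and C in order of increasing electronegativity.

Li < Be < B < C < N < O

Li is in period 2, group 1; Be is in period 2, group 2; B is in period 2, group 13; C is in period 2, group 14; N is in period 2, group 15; O is in period 2, group 16.
Electronegativity increases across a period and decreases down a group, tracking effective nuclear charge and atomic size.
All lie in period 2, so electronegativity increases left to right.
So from lowest to highest: Li < Be < B < C < N < O.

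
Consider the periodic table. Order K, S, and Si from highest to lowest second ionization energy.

K, S, Si

The second ionization energy removes an electron from the +1 ion. For each element: K⁺ is the bare [Ar] core; S⁺ still has 5 valence electrons; Si⁺ still has 3 valence electrons.
Core electrons are held far more tightly than valence electrons, so K tops the IE_2 order.
Valence configurations: S⁺ [Ne]3s²3p³, Si⁺ [Ne]3s²3p¹.
The numbers (kJ/mol): K 3052, S 2252, Si 1577.
Putting it together, IE_2: Si < S < K.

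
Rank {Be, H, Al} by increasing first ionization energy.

Al < Be < H

H is in period 1, group 1; Be is in period 2, group 2; Al is in period 3, group 13.
First ionization energy rises across a period (greater Z_eff holds electrons more tightly) and falls down a group (valence electrons are farther from the nucleus).
A diagonal step moves right (one effect) and down (the opposite effect) at once.
Be > Al: the two effects oppose for this pair; the down-group effect wins (900 vs 578 kJ/mol).
H > Be: period and group pull opposite ways; the down-group shift dominates (1312 vs 900 kJ/mol).
Tabulated first ionization energy (kJ/mol): H 1312, Be 900, Al 578.
So from lowest to highest: Al < Be < H.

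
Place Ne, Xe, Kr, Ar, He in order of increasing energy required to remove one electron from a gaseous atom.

Xe, Kr, Ar, Ne, He

Removing the outermost electron gets harder across a period and easier down a group.
All are in group 18, so first ionization energy increases up the group.
So from lowest to highest: Xe < Kr < Ar < Ne < He.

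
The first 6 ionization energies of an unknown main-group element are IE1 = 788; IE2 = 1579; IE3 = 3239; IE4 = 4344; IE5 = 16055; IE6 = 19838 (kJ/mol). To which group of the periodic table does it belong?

Group 14

Look for the largest jump between consecutive ionization energies: IE5/IE4 ≈ 3.7, far larger than any earlier ratio.
That jump marks the point where a core electron is being removed. So the atom has 4 valence electrons.
A main-group element with 4 valence electrons is in group 14.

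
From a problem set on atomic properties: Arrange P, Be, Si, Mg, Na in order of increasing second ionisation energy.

Mg < Si < Be < P < Na

After 1 electron has been removed, what remains? P⁺ still has 4 valence electrons; Be⁺ still has 1 valence electron; Si⁺ still has 3 valence electrons; Mg⁺ still has 1 valence electron; Na⁺ is the bare [Ne] core.
Breaking into a closed-shell core is much more expensive than removing a leftover valence electron — Na has the largest IE_2 here.
Valence configurations: P⁺ [Ne]3s²3p², Be⁺ [He]2s¹, Si⁺ [Ne]3s²3p¹, Mg⁺ [Ne]3s¹.
The numbers (kJ/mol): P 1907, Be 1757, Si 1577, Mg 1451, Na 4562.
So the second ionization energies run Mg < Si < Be < P < Na.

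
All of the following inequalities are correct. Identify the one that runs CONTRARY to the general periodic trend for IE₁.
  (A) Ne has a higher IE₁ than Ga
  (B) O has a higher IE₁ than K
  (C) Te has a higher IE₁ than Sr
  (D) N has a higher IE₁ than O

(D)

The general trend: IE₁ increases across a period and decreases down a group.
(A) Ne (period 2, group 18) vs Ga (period 4, group 13): the stated order agrees with the simple trend.
(B) O (period 2, group 16) vs K (period 4, group 1): the stated order agrees with the simple trend.
(C) Te (period 5, group 16) vs Sr (period 5, group 2): the stated order agrees with the simple trend.
(D) N (period 2, group 15) vs O (period 2, group 16): the stated order contradicts the simple trend.
The exception is (D): pairing an electron in O's 2p⁴ costs repulsion energy, so O ionizes more easily than half-filled N (2p³).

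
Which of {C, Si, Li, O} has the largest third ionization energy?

IE_3 is the cost of taking one more electron from the +2 cation: C²⁺ still has 2 valence electrons; Si²⁺ still has 2 valence electrons; Li²⁺ is already 1 electron into the core; O²⁺ still has 4 valence electrons.
Core electrons are held far more tightly than valence electrons, so Li tops the IE_3 order.
Valence configurations: C²⁺ [He]2s², Si²⁺ [Ne]3s², O²⁺ [He]2s²2p².
Approximate IE_3 values (kJ/mol): C 4620, Si 3232, Li 11815, O 5300.
Overall IE_3 order: Si < C < O < Li.

Li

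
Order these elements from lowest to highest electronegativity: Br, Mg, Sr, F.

Sr < Mg < Br < F

Electronegativity increases across a period and decreases down a group, tracking effective nuclear charge and atomic size.
Neither a single period nor a single group — weigh both effects.
Mg > Sr: they share group 2; the group trend gives Mg the larger value.
Br > Mg: the two effects oppose for this pair; the across-period effect wins (2.96 vs 1.31).
F > Br: F sits above Br in group 17, so the down-group effect alone puts F higher.
Tabulated electronegativity (Pauling): F 3.98, Mg 1.31, Br 2.96, Sr 0.95.
So from lowest to highest: Sr < Mg < Br < F.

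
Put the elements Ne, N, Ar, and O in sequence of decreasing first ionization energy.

Ne > Ar > N > O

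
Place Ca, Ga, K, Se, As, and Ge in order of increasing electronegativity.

K is in period 4, group 1; Ca is in period 4, group 2; Ga is in period 4, group 13; Ge is in period 4, group 14; As is in period 4, group 15; Se is in period 4, group 16.
Atoms toward the upper right of the periodic table pull bonding electrons most strongly.
All lie in period 4, so electronegativity increases left to right.
So from lowest to highest: K < Ca < Ga < Ge < As < Se.

K, Ca, Ga, Ge, As, Se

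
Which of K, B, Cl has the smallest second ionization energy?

Cl

After 1 electron has been removed, what remains? K⁺ is the bare [Ar] core; B⁺ still has 2 valence electrons; Cl⁺ still has 6 valence electrons.
Core electrons are held far more tightly than valence electrons, so K tops the IE_2 order.
Valence configurations: B⁺ [He]2s², Cl⁺ [Ne]3s²3p⁴.
Approximate IE_2 values (kJ/mol): K 3052, B 2427, Cl 2298.
So the second ionization energies run Cl < B < K.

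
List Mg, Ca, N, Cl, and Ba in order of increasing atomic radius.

N is in period 2, group 15; Mg is in period 3, group 2; Cl is in period 3, group 17; Ca is in period 4, group 2; Ba is in period 6, group 2.
Atomic radius shrinks across a period as nuclear charge pulls the same shell inward, and grows down a group as new shells are added.
Neither a single period nor a single group — weigh both effects.
Cl > N: the two effects oppose for this pair; the down-group effect wins (99 vs 71 pm).
Mg > Cl: Mg lies to the left of Cl in period 3, so the across-period effect alone puts Mg larger.
Ca > Mg: Ca sits below Mg in group 2, so the down-group effect alone puts Ca larger.
Ba > Ca: they share group 2; the group trend gives Ba the larger value.
For reference (pm): N 71, Mg 139, Cl 99, Ca 171, Ba 196.
So from smallest to largest: N < Cl < Mg < Ca < Ba.

N, Cl, Mg, Ca, Ba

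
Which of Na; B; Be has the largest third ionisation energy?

Be

After 2 electrons have been removed, what remains? Na²⁺ is already 1 electron into the core; B²⁺ still has 1 valence electron; Be²⁺ is the bare [He] core.
Pulling an electron out of a noble-gas core costs far more than removing a remaining valence electron, so Na and Be sit at the high end of IE_3.
Approximate IE_3 values (kJ/mol): Na 6910, B 3660, Be 14849.
So the third ionization energies run B < Na < Be.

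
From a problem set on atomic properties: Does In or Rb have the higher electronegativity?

Rb is in period 5, group 1; In is in period 5, group 13.
EN rises left→right (higher Z_eff, smaller atoms) and falls top→bottom (larger, more shielded atoms).
All lie in period 5, so electronegativity increases left to right.
So In has the higher electronegativity (In > Rb).

In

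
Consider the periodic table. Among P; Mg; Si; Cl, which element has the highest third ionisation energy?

After 2 electrons have been removed, what remains? P²⁺ still has 3 valence electrons; Mg²⁺ is the bare [Ne] core; Si²⁺ still has 2 valence electrons; Cl²⁺ still has 5 valence electrons.
Pulling an electron out of a noble-gas core costs far more than removing a remaining valence electron, so Mg sits at the high end of IE_3.
Valence configurations: P²⁺ [Ne]3s²3p¹, Si²⁺ [Ne]3s², Cl²⁺ [Ne]3s²3p³.
P²⁺ loses a lone 3p electron whereas Si²⁺ must break into a filled 3s² pair, so IE_3(Si) > IE_3(P) even though P has the higher nuclear charge.
Tabulated IE_3 (kJ/mol): P 2914, Mg 7733, Si 3232, Cl 3822.
So the third ionization energies run P < Si < Cl < Mg.

Mg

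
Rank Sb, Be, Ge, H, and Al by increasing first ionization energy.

H is in period 1, group 1; Be is in period 2, group 2; Al is in period 3, group 13; Ge is in period 4, group 14; Sb is in period 5, group 15.
Across a period the outer electron is held more tightly (higher IE₁); down a group it sits in a higher shell, more shielded, and comes off more easily.
A diagonal step moves right (one effect) and down (the opposite effect) at once.
Ge > Al: period and group pull opposite ways; the across-period shift dominates (762 vs 578 kJ/mol).
Sb > Ge: the two effects oppose for this pair; the across-period effect wins (831 vs 762 kJ/mol).
Be > Sb: period and group pull opposite ways; the down-group shift dominates (900 vs 831 kJ/mol).
H > Be: period and group pull opposite ways; the down-group shift dominates (1312 vs 900 kJ/mol).
Tabulated first ionization energy (kJ/mol): H 1312, Be 900, Al 578, Ge 762, Sb 831.
So from lowest to highest: Al < Ge < Sb < Be < H.

Al, Ge, Sb, Be, H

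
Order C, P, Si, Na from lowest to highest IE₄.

Si < P < C < Na

IE_4 is the cost of taking one more electron from the +3 cation: C³⁺ still has 1 valence electron; P³⁺ still has 2 valence electrons; Si³⁺ still has 1 valence electron; Na³⁺ is already 2 electrons into the core.
Breaking into a closed-shell core is much more expensive than removing a leftover valence electron — Na has the largest IE_4 here.
Valence configurations: C³⁺ [He]2s¹, P³⁺ [Ne]3s², Si³⁺ [Ne]3s¹.
Approximate IE_4 values (kJ/mol): C 6223, P 4964, Si 4356, Na 9543.
Hence IE_4: Si < P < C < Na.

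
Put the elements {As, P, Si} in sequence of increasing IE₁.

Si is in period 3, group 14; P is in period 3, group 15; As is in period 4, group 15.
Across a period the outer electron is held more tightly (higher IE₁); down a group it sits in a higher shell, more shielded, and comes off more easily.
Neither a single period nor a single group — weigh both effects.
As > Si: period and group pull opposite ways; the across-period shift dominates (947 vs 786 kJ/mol).
P > As: they share group 15; the group trend gives P the larger value.
Tabulated first ionization energy (kJ/mol): Si 786, P 1012, As 947.
So from lowest to highest: Si < As < P.

Si, As, P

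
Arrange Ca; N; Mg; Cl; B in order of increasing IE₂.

Ca < Mg < Cl < B < N

Consider each +1 ion: Ca⁺ still has 1 valence electron; N⁺ still has 4 valence electrons; Mg⁺ still has 1 valence electron; Cl⁺ still has 6 valence electrons; B⁺ still has 2 valence electrons.
All are still removing valence electrons, so compare the +1 ions as you would atoms: IE_2 generally rises across a period (higher Z_eff) and falls down a group (larger shell), subject to the usual subshell exceptions.
Valence configurations: Ca⁺ [Ar]4s¹, N⁺ [He]2s²2p², Mg⁺ [Ne]3s¹, Cl⁺ [Ne]3s²3p⁴, B⁺ [He]2s².
The numbers (kJ/mol): Ca 1145, N 2856, Mg 1451, Cl 2298, B 2427.
Hence IE_2: Ca < Mg < Cl < B < N.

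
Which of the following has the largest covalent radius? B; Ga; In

B is in period 2, group 13; Ga is in period 4, group 13; In is in period 5, group 13.
Across a period the added protons contract the valence shell; down a group each new principal shell makes the atom larger.
All are in group 13, so atomic radius increases down the group.
The largest covalent radius among these belongs to In.

In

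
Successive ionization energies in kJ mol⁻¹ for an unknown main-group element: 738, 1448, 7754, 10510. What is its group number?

Group 2

Look for the largest jump between consecutive ionization energies: IE3/IE2 ≈ 5.4, far larger than any earlier ratio.
That jump marks the point where a core electron is being removed. So the atom has 2 valence electrons.
A main-group element with 2 valence electrons is in group 2.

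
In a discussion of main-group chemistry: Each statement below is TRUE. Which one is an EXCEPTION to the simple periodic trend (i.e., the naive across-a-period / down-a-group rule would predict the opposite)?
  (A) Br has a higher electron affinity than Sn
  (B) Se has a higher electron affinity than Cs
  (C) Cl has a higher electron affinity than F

(C)

The general trend: electron affinity increases across a period and decreases down a group.
(A) Br (period 4, group 17) vs Sn (period 5, group 14): the stated order agrees with the simple trend.
(B) Se (period 4, group 16) vs Cs (period 6, group 1): the stated order agrees with the simple trend.
(C) Cl (period 3, group 17) vs F (period 2, group 17): the stated order contradicts the simple trend.
The exception is (C): F's small 2p subshell makes the incoming electron feel strong e⁻–e⁻ repulsion, so Cl actually releases more energy on gaining an electron.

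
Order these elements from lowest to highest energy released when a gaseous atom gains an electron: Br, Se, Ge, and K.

K < Ge < Se < Br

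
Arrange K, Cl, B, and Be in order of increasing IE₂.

IE_2 is the cost of taking one more electron from the +1 cation: K⁺ is the bare [Ar] core; Cl⁺ still has 6 valence electrons; B⁺ still has 2 valence electrons; Be⁺ still has 1 valence electron.
Core electrons are held far more tightly than valence electrons, so K tops the IE_2 order.
Valence configurations: Cl⁺ [Ne]3s²3p⁴, B⁺ [He]2s², Be⁺ [He]2s¹.
The numbers (kJ/mol): K 3052, Cl 2298, B 2427, Be 1757.
So the second ionization energies run Be < Cl < B < K.

Be < Cl < B < K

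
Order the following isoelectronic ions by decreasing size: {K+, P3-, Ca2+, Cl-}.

All of these have 18 electrons, so size is governed by nuclear charge alone: the more protons, the stronger the pull on the same electron cloud, and the smaller the ion.
Nuclear charges: Ca2+ (Z=20), K+ (Z=19), Cl- (Z=17), P3- (Z=15).
Largest to smallest: P3- > Cl- > K+ > Ca2+.

P3- > Cl- > K+ > Ca2+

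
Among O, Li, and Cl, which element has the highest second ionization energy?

Li

After 1 electron has been removed, what remains? O⁺ still has 5 valence electrons; Li⁺ is the bare [He] core; Cl⁺ still has 6 valence electrons.
Pulling an electron out of a noble-gas core costs far more than removing a remaining valence electron, so Li sits at the high end of IE_2.
Valence configurations: O⁺ [He]2s²2p³, Cl⁺ [Ne]3s²3p⁴.
Tabulated IE_2 (kJ/mol): O 3388, Li 7298, Cl 2298.
So the second ionization energies run Cl < O < Li.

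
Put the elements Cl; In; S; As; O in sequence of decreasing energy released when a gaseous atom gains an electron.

O is in period 2, group 16; S is in period 3, group 16; Cl is in period 3, group 17; As is in period 4, group 15; In is in period 5, group 13.
Adding an electron releases more energy for atoms nearer the top right (short of the noble gases).
Neither a single period nor a single group — weigh both effects.
As > In: both effects reinforce here, so As is clearly the higher of the two.
O > As: both effects reinforce here, so O is clearly the higher of the two.
S > O: this pair runs against the simple trend — see the exception note.
Cl > S: both are in period 3; the period trend gives Cl the larger value.
Note the exception: S has a higher electron affinity than O, contrary to the simple trend — the compact 2p subshell of O repels the added electron more than S's larger 3p does.
Tabulated electron affinity (kJ/mol): O 141, S 200, Cl 349, As 78, In 29.
So from highest to lowest: Cl > S > O > As > In.

Cl, S, O, As, In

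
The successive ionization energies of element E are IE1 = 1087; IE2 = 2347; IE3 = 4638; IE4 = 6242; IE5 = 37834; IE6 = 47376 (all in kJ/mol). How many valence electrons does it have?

4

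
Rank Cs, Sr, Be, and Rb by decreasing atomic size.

Cs > Rb > Sr > Be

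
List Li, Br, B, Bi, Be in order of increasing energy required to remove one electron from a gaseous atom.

Li < Bi < B < Be < Br

First ionization energy rises across a period (greater Z_eff holds electrons more tightly) and falls down a group (valence electrons are farther from the nucleus).
These span different periods and groups, so the two trends combine.
Bi > Li: the two effects oppose for this pair; the across-period effect wins (703 vs 520 kJ/mol).
B > Bi: period and group pull opposite ways; the down-group shift dominates (801 vs 703 kJ/mol).
Be > B: this pair runs against the simple trend — see the exception note.
Br > Be: the two effects oppose for this pair; the across-period effect wins (1140 vs 900 kJ/mol).
Note the exception: Be has a higher first ionization energy than B, contrary to the simple trend — removing B's lone 2p electron is easier than breaking Be's filled 2s².
Tabulated first ionization energy (kJ/mol): Li 520, Be 900, B 801, Br 1140, Bi 703.
So from lowest to highest: Li < Bi < B < Be < Br.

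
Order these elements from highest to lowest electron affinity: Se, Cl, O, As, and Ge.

O is in period 2, group 16; Cl is in period 3, group 17; Ge is in period 4, group 14; As is in period 4, group 15; Se is in period 4, group 16.
Electron affinity generally becomes more exothermic across a period toward the halogens and less exothermic down a group.
These span different periods and groups, so the two trends combine.
Ge > As: this pair runs against the simple trend — see the exception note.
O > Ge: relative to Ge, both the across-period and down-group shifts push O's electron affinity up.
Se > O: this pair runs against the simple trend — see the exception note.
Cl > Se: relative to Se, both the across-period and down-group shifts push Cl's electron affinity up.
Note the exception: Ge has a higher electron affinity than As, contrary to the simple trend — adding an electron to As's half-filled 4p³ is unfavourable, so Ge (4p²) has the more exothermic EA.
Note the exception: Se has a higher electron affinity than O, contrary to the simple trend — O's compact 2p subshell gives strong electron–electron repulsion on the added electron.
Tabulated electron affinity (kJ/mol): O 141, Cl 349, Ge 119, As 78, Se 195.
So from highest to lowest: Cl > Se > O > Ge > As.

Cl > Se > O > Ge > As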